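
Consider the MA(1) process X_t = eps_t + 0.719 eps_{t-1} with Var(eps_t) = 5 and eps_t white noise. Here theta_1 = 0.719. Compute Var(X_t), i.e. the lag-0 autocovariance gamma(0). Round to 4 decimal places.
\gamma(0) = 7.5848

For an MA(q) process X_t = eps_t + sum_i theta_i eps_{t-i} with
Var(eps_t) = sigma^2, the variance is
  gamma(0) = sigma^2 * (1 + sum_i theta_i^2).
  sum_i theta_i^2 = (0.719)^2 = 0.516961.
  gamma(0) = 5 * (1 + 0.516961) = 5 * 1.516961 = 7.584805, which rounds to 7.5848.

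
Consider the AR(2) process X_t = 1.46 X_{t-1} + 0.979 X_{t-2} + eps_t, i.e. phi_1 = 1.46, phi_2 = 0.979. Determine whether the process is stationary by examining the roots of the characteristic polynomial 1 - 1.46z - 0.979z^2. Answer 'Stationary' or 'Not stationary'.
\text{Not stationary}

The AR(p) characteristic polynomial is P(z) = 1 - 1.46z - 0.979z^2.
Stationarity requires all roots to lie outside the unit circle, i.e. |z| > 1 for every root.
Set 1 + (-1.46) z + (-0.979) z^2 = 0, i.e. a z^2 + b z + c = 0 with a = -0.979, b = -1.46, c = 1.
Discriminant D = b^2 - 4ac = (-1.46)^2 - 4*(-0.979)*1 = 2.1316 - (-3.916) = 6.0476.
D >= 0, so the roots are real: z = (-b +/- sqrt(D)) / (2a) = (1.46 +/- 2.459187) / (-1.958).
  z_1 = (1.46 + 2.459187) / (-1.958) = -2.0016,   |z_1| = 2.0016.
  z_2 = (1.46 - 2.459187) / (-1.958) = 0.5103,   |z_2| = 0.5103.
Moduli of all roots: 2.0016, 0.5103.
All moduli strictly greater than 1? No.
Verdict: Not stationary.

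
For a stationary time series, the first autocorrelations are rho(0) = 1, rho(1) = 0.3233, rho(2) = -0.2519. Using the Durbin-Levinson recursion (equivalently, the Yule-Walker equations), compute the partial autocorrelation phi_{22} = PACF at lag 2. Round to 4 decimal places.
\phi_{22} = -0.3980

The PACF at lag k is phi_{kk}, the last component of the solution
to the Yule-Walker system G_k phi = r_k where
  (G_k)_{ij} = rho(|i - j|), (r_k)_i = rho(i), i,j = 1..k.
Equivalently, Durbin-Levinson gives phi_{kk} iteratively:
  phi_{11} = rho(1)
  phi_{kk} = [rho(k) - sum_{j=1..k-1} phi_{k-1,j} rho(k-j)]
            / [1 - sum_{j=1..k-1} phi_{k-1,j} rho(j)],
  phi_{k,j} = phi_{k-1,j} - phi_{kk} phi_{k-1,k-j},  j = 1..k-1.
Step k = 1:
  phi_11 = rho(1) = 0.3233.
Step k = 2:
  phi_22 = [rho(2) - phi_11 rho(1)] / [1 - phi_11 rho(1)] = [-0.2519 - (0.3233)(0.3233)] / [1 - (0.3233)(0.3233)]
         = -0.35642289 / 0.89547711 = -0.398.
Therefore phi_{22} = -0.3980.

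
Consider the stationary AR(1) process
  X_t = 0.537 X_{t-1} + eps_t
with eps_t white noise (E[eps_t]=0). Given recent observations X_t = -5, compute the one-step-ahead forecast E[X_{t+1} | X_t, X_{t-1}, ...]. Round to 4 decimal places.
E[X_{t+1} \mid \mathcal F_t] = -2.6850

For an AR(p) model X_t = c + sum_i phi_i X_{t-i} + eps_t, the
one-step-ahead conditional mean is
  E[X_{t+1} | X_t, ...] = c + sum_i phi_i X_{t+1-i}.
Substitute known values:
  E[X_{t+1} | ...] = (0.537) * (-5)
                   = -2.6850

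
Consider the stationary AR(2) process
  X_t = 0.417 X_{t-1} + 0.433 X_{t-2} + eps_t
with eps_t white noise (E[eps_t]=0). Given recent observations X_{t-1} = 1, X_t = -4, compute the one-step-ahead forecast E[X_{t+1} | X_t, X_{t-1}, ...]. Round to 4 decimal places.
E[X_{t+1} \mid \mathcal F_t] = -1.2350

For an AR(p) model X_t = c + sum_i phi_i X_{t-i} + eps_t, the
one-step-ahead conditional mean is
  E[X_{t+1} | X_t, ...] = c + sum_i phi_i X_{t+1-i}.
Substitute known values:
  E[X_{t+1} | ...] = (0.417) * (-4) + (0.433) * (1)
                   = -1.2350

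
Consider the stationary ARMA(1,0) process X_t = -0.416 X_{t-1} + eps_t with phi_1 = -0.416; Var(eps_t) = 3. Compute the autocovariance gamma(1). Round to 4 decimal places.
\gamma(1) = -1.5092

Multiply the model equation by X_{t-k} and take expectations. With theta_0 = psi_0 = 1 and psi_j the MA(infinity) weights, this gives
  gamma(k) - sum_i phi_i gamma(k-i) = c_k,
  c_k = sigma^2 * sum_{j=k..q} theta_j psi_{j-k}   (c_k = 0 for k > q),
using gamma(-m) = gamma(m).
Pure AR (q = 0): c_0 = sigma^2 = 3, c_k = 0 for k >= 1.
Equations for k = 0 and k = 1 (AR order 1):
  gamma(0) = phi_1 gamma(1) + c_0
  gamma(1) = phi_1 gamma(0) + c_1
Substituting the second into the first: gamma(0) (1 - phi_1^2) = c_0 + phi_1 c_1, so
  gamma(0) = c_0 / (1 - phi_1^2) = 3 / (1 - (-0.416)^2) = 3 / 0.826944 = 3.627815.
  gamma(1) = phi_1 gamma(0) = (-0.416)(3.627815) = -1.509171.
Therefore gamma(1) = -1.5092 (to 4 decimal places).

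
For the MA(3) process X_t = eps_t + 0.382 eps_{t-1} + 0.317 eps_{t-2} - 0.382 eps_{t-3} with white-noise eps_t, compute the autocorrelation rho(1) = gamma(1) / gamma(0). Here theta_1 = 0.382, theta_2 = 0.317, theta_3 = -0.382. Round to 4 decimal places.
\rho(1) = 0.2744

For an MA(q) process with theta_0 = 1, the autocovariance is
  gamma(k) = sigma^2 * sum_{i=0..q-k} theta_i * theta_{i+k},
and rho(k) = gamma(k) / gamma(0). Sigma^2 cancels.
  numerator   = (1)*(0.382) + (0.382)*(0.317) + (0.317)*(-0.382) = 0.382.
  denominator = (1)^2 + (0.382)^2 + (0.317)^2 + (-0.382)^2 = 1.392337.
  rho(1) = 0.382 / 1.392337 = 0.2744.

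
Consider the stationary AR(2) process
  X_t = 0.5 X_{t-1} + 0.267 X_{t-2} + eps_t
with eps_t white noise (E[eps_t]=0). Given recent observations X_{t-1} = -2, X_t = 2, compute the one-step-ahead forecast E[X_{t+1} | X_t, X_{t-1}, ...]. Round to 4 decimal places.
E[X_{t+1} \mid \mathcal F_t] = 0.4660

For an AR(p) model X_t = c + sum_i phi_i X_{t-i} + eps_t, the
one-step-ahead conditional mean is
  E[X_{t+1} | X_t, ...] = c + sum_i phi_i X_{t+1-i}.
Substitute known values:
  E[X_{t+1} | ...] = (0.5) * (2) + (0.267) * (-2)
                   = 0.4660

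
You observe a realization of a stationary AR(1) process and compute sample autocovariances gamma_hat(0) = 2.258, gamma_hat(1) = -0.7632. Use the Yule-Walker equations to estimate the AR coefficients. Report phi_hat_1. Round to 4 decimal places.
\hat\phi_{1} = -0.3380

The Yule-Walker equations for an AR(p) process read, in matrix form,
  Gamma_p phi = r_p,   with   (Gamma_p)_{ij} = gamma(|i - j|),
                       (r_p)_i = gamma(i),   i,j = 1..p.
Substitute the sample gammas (Toeplitz matrix and right-hand side of size 1):
  Gamma_p = [[2.258]]
  r_p     = [-0.7632]
With p = 1 this is the single equation gamma(0) phi_1 = gamma(1):
  phi_hat_1 = gamma(1) / gamma(0) = -0.7632 / 2.258 = -0.3380.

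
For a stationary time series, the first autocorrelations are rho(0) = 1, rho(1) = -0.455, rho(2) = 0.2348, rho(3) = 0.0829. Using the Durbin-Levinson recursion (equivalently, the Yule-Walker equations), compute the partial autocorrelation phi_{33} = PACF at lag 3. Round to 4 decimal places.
\phi_{33} = 0.2550

The PACF at lag k is phi_{kk}, the last component of the solution
to the Yule-Walker system G_k phi = r_k where
  (G_k)_{ij} = rho(|i - j|), (r_k)_i = rho(i), i,j = 1..k.
Equivalently, Durbin-Levinson gives phi_{kk} iteratively:
  phi_{11} = rho(1)
  phi_{kk} = [rho(k) - sum_{j=1..k-1} phi_{k-1,j} rho(k-j)]
            / [1 - sum_{j=1..k-1} phi_{k-1,j} rho(j)],
  phi_{k,j} = phi_{k-1,j} - phi_{kk} phi_{k-1,k-j},  j = 1..k-1.
Step k = 1:
  phi_11 = rho(1) = -0.455.
Step k = 2:
  phi_22 = [rho(2) - phi_11 rho(1)] / [1 - phi_11 rho(1)] = [0.2348 - (-0.455)(-0.455)] / [1 - (-0.455)(-0.455)]
         = 0.027775 / 0.792975 = 0.035026.
  Update: phi_21 = phi_11 - phi_22 phi_11 = -0.455 - (0.035026)(-0.455) = -0.439063.
Step k = 3:
  phi_33 = [rho(3) - phi_21 rho(2) - phi_22 rho(1)] / [1 - phi_21 rho(1) - phi_22 rho(2)]
    numerator   = 0.0829 - (-0.439063)(0.2348) - (0.035026)(-0.455) = 0.20192898
    denominator = 1 - (-0.439063)(-0.455) - (0.035026)(0.2348) = 0.79200214
  phi_33 = 0.20192898 / 0.79200214 = 0.255.
Therefore phi_{33} = 0.2550.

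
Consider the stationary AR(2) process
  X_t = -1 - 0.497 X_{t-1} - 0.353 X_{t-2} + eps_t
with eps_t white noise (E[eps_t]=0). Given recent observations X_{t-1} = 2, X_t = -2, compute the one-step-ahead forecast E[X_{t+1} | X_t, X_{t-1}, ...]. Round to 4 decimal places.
E[X_{t+1} \mid \mathcal F_t] = -0.7120

For an AR(p) model X_t = c + sum_i phi_i X_{t-i} + eps_t, the
one-step-ahead conditional mean is
  E[X_{t+1} | X_t, ...] = c + sum_i phi_i X_{t+1-i}.
Substitute known values:
  E[X_{t+1} | ...] = -1 + (-0.497) * (-2) + (-0.353) * (2)
                   = -0.7120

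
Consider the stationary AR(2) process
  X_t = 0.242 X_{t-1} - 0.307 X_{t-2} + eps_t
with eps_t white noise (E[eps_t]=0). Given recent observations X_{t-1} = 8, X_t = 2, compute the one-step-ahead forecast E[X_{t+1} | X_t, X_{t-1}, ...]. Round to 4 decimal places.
E[X_{t+1} \mid \mathcal F_t] = -1.9720

For an AR(p) model X_t = c + sum_i phi_i X_{t-i} + eps_t, the
one-step-ahead conditional mean is
  E[X_{t+1} | X_t, ...] = c + sum_i phi_i X_{t+1-i}.
Substitute known values:
  E[X_{t+1} | ...] = (0.242) * (2) + (-0.307) * (8)
                   = -1.9720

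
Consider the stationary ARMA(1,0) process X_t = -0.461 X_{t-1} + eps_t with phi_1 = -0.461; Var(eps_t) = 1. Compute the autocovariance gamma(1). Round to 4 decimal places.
\gamma(1) = -0.5854

Multiply the model equation by X_{t-k} and take expectations. With theta_0 = psi_0 = 1 and psi_j the MA(infinity) weights, this gives
  gamma(k) - sum_i phi_i gamma(k-i) = c_k,
  c_k = sigma^2 * sum_{j=k..q} theta_j psi_{j-k}   (c_k = 0 for k > q),
using gamma(-m) = gamma(m).
Pure AR (q = 0): c_0 = sigma^2 = 1, c_k = 0 for k >= 1.
Equations for k = 0 and k = 1 (AR order 1):
  gamma(0) = phi_1 gamma(1) + c_0
  gamma(1) = phi_1 gamma(0) + c_1
Substituting the second into the first: gamma(0) (1 - phi_1^2) = c_0 + phi_1 c_1, so
  gamma(0) = c_0 / (1 - phi_1^2) = 1 / (1 - (-0.461)^2) = 1 / 0.787479 = 1.269875.
  gamma(1) = phi_1 gamma(0) = (-0.461)(1.269875) = -0.585412.
Therefore gamma(1) = -0.5854 (to 4 decimal places).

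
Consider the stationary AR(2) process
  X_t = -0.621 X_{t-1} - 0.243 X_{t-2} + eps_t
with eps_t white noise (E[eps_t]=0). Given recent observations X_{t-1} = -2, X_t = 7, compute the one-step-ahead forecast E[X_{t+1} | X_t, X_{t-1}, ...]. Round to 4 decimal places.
E[X_{t+1} \mid \mathcal F_t] = -3.8610

For an AR(p) model X_t = c + sum_i phi_i X_{t-i} + eps_t, the
one-step-ahead conditional mean is
  E[X_{t+1} | X_t, ...] = c + sum_i phi_i X_{t+1-i}.
Substitute known values:
  E[X_{t+1} | ...] = (-0.621) * (7) + (-0.243) * (-2)
                   = -3.8610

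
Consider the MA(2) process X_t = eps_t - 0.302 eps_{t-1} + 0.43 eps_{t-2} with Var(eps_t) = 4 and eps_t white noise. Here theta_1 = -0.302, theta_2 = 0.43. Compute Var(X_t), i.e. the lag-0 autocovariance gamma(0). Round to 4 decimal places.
\gamma(0) = 5.1044

For an MA(q) process X_t = eps_t + sum_i theta_i eps_{t-i} with
Var(eps_t) = sigma^2, the variance is
  gamma(0) = sigma^2 * (1 + sum_i theta_i^2).
  sum_i theta_i^2 = (-0.302)^2 + (0.43)^2 = 0.091204 + 0.1849 = 0.276104.
  gamma(0) = 4 * (1 + 0.276104) = 4 * 1.276104 = 5.104416, which rounds to 5.1044.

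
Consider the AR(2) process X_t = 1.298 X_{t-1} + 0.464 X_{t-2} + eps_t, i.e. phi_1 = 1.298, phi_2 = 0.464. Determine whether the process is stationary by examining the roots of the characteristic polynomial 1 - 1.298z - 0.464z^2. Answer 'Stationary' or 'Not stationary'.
\text{Not stationary}

The AR(p) characteristic polynomial is P(z) = 1 - 1.298z - 0.464z^2.
Stationarity requires all roots to lie outside the unit circle, i.e. |z| > 1 for every root.
Set 1 + (-1.298) z + (-0.464) z^2 = 0, i.e. a z^2 + b z + c = 0 with a = -0.464, b = -1.298, c = 1.
Discriminant D = b^2 - 4ac = (-1.298)^2 - 4*(-0.464)*1 = 1.684804 - (-1.856) = 3.540804.
D >= 0, so the roots are real: z = (-b +/- sqrt(D)) / (2a) = (1.298 +/- 1.881702) / (-0.928).
  z_1 = (1.298 + 1.881702) / (-0.928) = -3.4264,   |z_1| = 3.4264.
  z_2 = (1.298 - 1.881702) / (-0.928) = 0.629,   |z_2| = 0.629.
Moduli of all roots: 3.4264, 0.6290.
All moduli strictly greater than 1? No.
Verdict: Not stationary.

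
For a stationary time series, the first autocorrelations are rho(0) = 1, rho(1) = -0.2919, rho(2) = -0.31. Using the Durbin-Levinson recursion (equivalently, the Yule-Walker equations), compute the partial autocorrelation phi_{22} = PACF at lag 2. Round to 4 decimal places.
\phi_{22} = -0.4320

The PACF at lag k is phi_{kk}, the last component of the solution
to the Yule-Walker system G_k phi = r_k where
  (G_k)_{ij} = rho(|i - j|), (r_k)_i = rho(i), i,j = 1..k.
Equivalently, Durbin-Levinson gives phi_{kk} iteratively:
  phi_{11} = rho(1)
  phi_{kk} = [rho(k) - sum_{j=1..k-1} phi_{k-1,j} rho(k-j)]
            / [1 - sum_{j=1..k-1} phi_{k-1,j} rho(j)],
  phi_{k,j} = phi_{k-1,j} - phi_{kk} phi_{k-1,k-j},  j = 1..k-1.
Step k = 1:
  phi_11 = rho(1) = -0.2919.
Step k = 2:
  phi_22 = [rho(2) - phi_11 rho(1)] / [1 - phi_11 rho(1)] = [-0.31 - (-0.2919)(-0.2919)] / [1 - (-0.2919)(-0.2919)]
         = -0.39520561 / 0.91479439 = -0.432.
Therefore phi_{22} = -0.4320.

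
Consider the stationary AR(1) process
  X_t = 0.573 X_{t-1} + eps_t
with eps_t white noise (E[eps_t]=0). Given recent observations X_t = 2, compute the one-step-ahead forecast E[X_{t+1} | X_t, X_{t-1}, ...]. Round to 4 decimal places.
E[X_{t+1} \mid \mathcal F_t] = 1.1460

For an AR(p) model X_t = c + sum_i phi_i X_{t-i} + eps_t, the
one-step-ahead conditional mean is
  E[X_{t+1} | X_t, ...] = c + sum_i phi_i X_{t+1-i}.
Substitute known values:
  E[X_{t+1} | ...] = (0.573) * (2)
                   = 1.1460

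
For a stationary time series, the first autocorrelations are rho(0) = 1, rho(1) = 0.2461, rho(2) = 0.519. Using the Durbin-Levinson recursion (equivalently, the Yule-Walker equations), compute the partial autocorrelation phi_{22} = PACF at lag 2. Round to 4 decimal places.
\phi_{22} = 0.4880

The PACF at lag k is phi_{kk}, the last component of the solution
to the Yule-Walker system G_k phi = r_k where
  (G_k)_{ij} = rho(|i - j|), (r_k)_i = rho(i), i,j = 1..k.
Equivalently, Durbin-Levinson gives phi_{kk} iteratively:
  phi_{11} = rho(1)
  phi_{kk} = [rho(k) - sum_{j=1..k-1} phi_{k-1,j} rho(k-j)]
            / [1 - sum_{j=1..k-1} phi_{k-1,j} rho(j)],
  phi_{k,j} = phi_{k-1,j} - phi_{kk} phi_{k-1,k-j},  j = 1..k-1.
Step k = 1:
  phi_11 = rho(1) = 0.2461.
Step k = 2:
  phi_22 = [rho(2) - phi_11 rho(1)] / [1 - phi_11 rho(1)] = [0.519 - (0.2461)(0.2461)] / [1 - (0.2461)(0.2461)]
         = 0.45843479 / 0.93943479 = 0.488.
Therefore phi_{22} = 0.4880.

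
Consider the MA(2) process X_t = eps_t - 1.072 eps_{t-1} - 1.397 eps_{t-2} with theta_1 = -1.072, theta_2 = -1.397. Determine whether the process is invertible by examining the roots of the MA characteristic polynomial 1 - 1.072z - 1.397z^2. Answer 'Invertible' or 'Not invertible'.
\text{Not invertible}

The MA(q) characteristic polynomial is P(z) = 1 - 1.072z - 1.397z^2.
Invertibility requires all roots to lie outside the unit circle, i.e. |z| > 1 for every root.
Set 1 + (-1.072) z + (-1.397) z^2 = 0, i.e. a z^2 + b z + c = 0 with a = -1.397, b = -1.072, c = 1.
Discriminant D = b^2 - 4ac = (-1.072)^2 - 4*(-1.397)*1 = 1.149184 - (-5.588) = 6.737184.
D >= 0, so the roots are real: z = (-b +/- sqrt(D)) / (2a) = (1.072 +/- 2.595609) / (-2.794).
  z_1 = (1.072 + 2.595609) / (-2.794) = -1.3127,   |z_1| = 1.3127.
  z_2 = (1.072 - 2.595609) / (-2.794) = 0.5453,   |z_2| = 0.5453.
Moduli of all roots: 1.3127, 0.5453.
All moduli strictly greater than 1? No.
Verdict: Not invertible.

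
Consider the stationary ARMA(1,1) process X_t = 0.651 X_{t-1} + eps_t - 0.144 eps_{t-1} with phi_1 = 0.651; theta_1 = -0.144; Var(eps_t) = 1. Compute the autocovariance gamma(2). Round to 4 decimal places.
\gamma(2) = 0.5191

Multiply the model equation by X_{t-k} and take expectations. With theta_0 = psi_0 = 1 and psi_j the MA(infinity) weights, this gives
  gamma(k) - sum_i phi_i gamma(k-i) = c_k,
  c_k = sigma^2 * sum_{j=k..q} theta_j psi_{j-k}   (c_k = 0 for k > q),
using gamma(-m) = gamma(m).
psi-weights needed (psi_j = theta_j + sum_i phi_i psi_{j-i}):
  psi_1 = theta_1 + phi_1 = -0.144 + (0.651) = 0.507
Right-hand sides:
  c_0 = sigma^2 (1 + theta_1 psi_1) = 1 * (1 + (-0.144)(0.507)) = 1 * 0.926992 = 0.926992
  c_1 = sigma^2 theta_1 = 1 * (-0.144) = -0.144
  c_2 = 0
Equations for k = 0 and k = 1 (AR order 1):
  gamma(0) = phi_1 gamma(1) + c_0
  gamma(1) = phi_1 gamma(0) + c_1
Substituting the second into the first: gamma(0) (1 - phi_1^2) = c_0 + phi_1 c_1, so
  gamma(0) = (c_0 + phi_1 c_1) / (1 - phi_1^2) = (0.926992 + (0.651)(-0.144)) / (1 - (0.651)^2) = 0.833248 / 0.576199 = 1.446111.
  gamma(1) = phi_1 gamma(0) + c_1 = (0.651)(1.446111) + (-0.144) = 0.797419.
For k = 2 (> q): gamma(2) = phi_1 gamma(1) = (0.651)(0.797419) = 0.519119.
Therefore gamma(2) = 0.5191 (to 4 decimal places).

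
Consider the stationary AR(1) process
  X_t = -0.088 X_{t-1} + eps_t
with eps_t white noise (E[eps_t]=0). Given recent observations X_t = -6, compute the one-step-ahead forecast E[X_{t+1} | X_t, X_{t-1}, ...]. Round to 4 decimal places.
E[X_{t+1} \mid \mathcal F_t] = 0.5280

For an AR(p) model X_t = c + sum_i phi_i X_{t-i} + eps_t, the
one-step-ahead conditional mean is
  E[X_{t+1} | X_t, ...] = c + sum_i phi_i X_{t+1-i}.
Substitute known values:
  E[X_{t+1} | ...] = (-0.088) * (-6)
                   = 0.5280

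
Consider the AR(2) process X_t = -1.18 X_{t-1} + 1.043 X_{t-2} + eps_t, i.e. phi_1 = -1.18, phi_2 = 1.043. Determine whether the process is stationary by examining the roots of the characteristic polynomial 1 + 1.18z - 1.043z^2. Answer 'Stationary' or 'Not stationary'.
\text{Not stationary}

The AR(p) characteristic polynomial is P(z) = 1 + 1.18z - 1.043z^2.
Stationarity requires all roots to lie outside the unit circle, i.e. |z| > 1 for every root.
Set 1 + (1.18) z + (-1.043) z^2 = 0, i.e. a z^2 + b z + c = 0 with a = -1.043, b = 1.18, c = 1.
Discriminant D = b^2 - 4ac = (1.18)^2 - 4*(-1.043)*1 = 1.3924 - (-4.172) = 5.5644.
D >= 0, so the roots are real: z = (-b +/- sqrt(D)) / (2a) = (-1.18 +/- 2.358898) / (-2.086).
  z_1 = (-1.18 + 2.358898) / (-2.086) = -0.5651,   |z_1| = 0.5651.
  z_2 = (-1.18 - 2.358898) / (-2.086) = 1.6965,   |z_2| = 1.6965.
Moduli of all roots: 0.5651, 1.6965.
All moduli strictly greater than 1? No.
Verdict: Not stationary.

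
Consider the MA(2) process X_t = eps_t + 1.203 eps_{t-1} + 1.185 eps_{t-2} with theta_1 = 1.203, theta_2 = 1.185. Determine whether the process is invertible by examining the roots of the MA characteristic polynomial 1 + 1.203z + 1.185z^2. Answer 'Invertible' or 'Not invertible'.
\text{Not invertible}

The MA(q) characteristic polynomial is P(z) = 1 + 1.203z + 1.185z^2.
Invertibility requires all roots to lie outside the unit circle, i.e. |z| > 1 for every root.
Set 1 + (1.203) z + (1.185) z^2 = 0, i.e. a z^2 + b z + c = 0 with a = 1.185, b = 1.203, c = 1.
Discriminant D = b^2 - 4ac = (1.203)^2 - 4*(1.185)*1 = 1.447209 - (4.74) = -3.292791.
D < 0, so the roots are the complex-conjugate pair z = (-b +/- i sqrt(-D)) / (2a) = -0.5076 +/- 0.7657i.
For a conjugate pair |z|^2 = z * conj(z) = (product of roots) = c/a = 1/(1.185) = 0.843882, so |z| = sqrt(0.843882) = 0.9186 for both roots.
Moduli of all roots: 0.9186, 0.9186.
All moduli strictly greater than 1? No.
Verdict: Not invertible.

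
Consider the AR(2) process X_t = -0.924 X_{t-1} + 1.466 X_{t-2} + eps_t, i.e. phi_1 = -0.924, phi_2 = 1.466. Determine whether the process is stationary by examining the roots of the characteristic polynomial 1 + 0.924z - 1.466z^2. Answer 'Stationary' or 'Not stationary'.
\text{Not stationary}

The AR(p) characteristic polynomial is P(z) = 1 + 0.924z - 1.466z^2.
Stationarity requires all roots to lie outside the unit circle, i.e. |z| > 1 for every root.
Set 1 + (0.924) z + (-1.466) z^2 = 0, i.e. a z^2 + b z + c = 0 with a = -1.466, b = 0.924, c = 1.
Discriminant D = b^2 - 4ac = (0.924)^2 - 4*(-1.466)*1 = 0.853776 - (-5.864) = 6.717776.
D >= 0, so the roots are real: z = (-b +/- sqrt(D)) / (2a) = (-0.924 +/- 2.591867) / (-2.932).
  z_1 = (-0.924 + 2.591867) / (-2.932) = -0.5688,   |z_1| = 0.5688.
  z_2 = (-0.924 - 2.591867) / (-2.932) = 1.1991,   |z_2| = 1.1991.
Moduli of all roots: 0.5688, 1.1991.
All moduli strictly greater than 1? No.
Verdict: Not stationary.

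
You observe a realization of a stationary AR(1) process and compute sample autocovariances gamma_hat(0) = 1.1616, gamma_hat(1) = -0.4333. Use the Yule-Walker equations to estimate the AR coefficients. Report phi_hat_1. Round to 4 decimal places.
\hat\phi_{1} = -0.3730

The Yule-Walker equations for an AR(p) process read, in matrix form,
  Gamma_p phi = r_p,   with   (Gamma_p)_{ij} = gamma(|i - j|),
                       (r_p)_i = gamma(i),   i,j = 1..p.
Substitute the sample gammas (Toeplitz matrix and right-hand side of size 1):
  Gamma_p = [[1.1616]]
  r_p     = [-0.4333]
With p = 1 this is the single equation gamma(0) phi_1 = gamma(1):
  phi_hat_1 = gamma(1) / gamma(0) = -0.4333 / 1.1616 = -0.3730.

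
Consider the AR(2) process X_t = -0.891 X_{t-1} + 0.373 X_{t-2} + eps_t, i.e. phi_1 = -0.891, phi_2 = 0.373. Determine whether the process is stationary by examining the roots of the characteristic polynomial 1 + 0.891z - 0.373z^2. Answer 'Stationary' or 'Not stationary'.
\text{Not stationary}

The AR(p) characteristic polynomial is P(z) = 1 + 0.891z - 0.373z^2.
Stationarity requires all roots to lie outside the unit circle, i.e. |z| > 1 for every root.
Set 1 + (0.891) z + (-0.373) z^2 = 0, i.e. a z^2 + b z + c = 0 with a = -0.373, b = 0.891, c = 1.
Discriminant D = b^2 - 4ac = (0.891)^2 - 4*(-0.373)*1 = 0.793881 - (-1.492) = 2.285881.
D >= 0, so the roots are real: z = (-b +/- sqrt(D)) / (2a) = (-0.891 +/- 1.511913) / (-0.746).
  z_1 = (-0.891 + 1.511913) / (-0.746) = -0.8323,   |z_1| = 0.8323.
  z_2 = (-0.891 - 1.511913) / (-0.746) = 3.2211,   |z_2| = 3.2211.
Moduli of all roots: 0.8323, 3.2211.
All moduli strictly greater than 1? No.
Verdict: Not stationary.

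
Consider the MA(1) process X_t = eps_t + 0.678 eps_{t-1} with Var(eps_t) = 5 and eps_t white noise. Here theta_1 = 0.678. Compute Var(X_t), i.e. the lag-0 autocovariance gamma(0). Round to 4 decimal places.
\gamma(0) = 7.2984

For an MA(q) process X_t = eps_t + sum_i theta_i eps_{t-i} with
Var(eps_t) = sigma^2, the variance is
  gamma(0) = sigma^2 * (1 + sum_i theta_i^2).
  sum_i theta_i^2 = (0.678)^2 = 0.459684.
  gamma(0) = 5 * (1 + 0.459684) = 5 * 1.459684 = 7.29842, which rounds to 7.2984.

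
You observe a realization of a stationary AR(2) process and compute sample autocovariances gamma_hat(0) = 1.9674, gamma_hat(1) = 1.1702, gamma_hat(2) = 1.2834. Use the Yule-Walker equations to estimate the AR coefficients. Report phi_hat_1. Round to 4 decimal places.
\hat\phi_{1} = 0.3200

The Yule-Walker equations for an AR(p) process read, in matrix form,
  Gamma_p phi = r_p,   with   (Gamma_p)_{ij} = gamma(|i - j|),
                       (r_p)_i = gamma(i),   i,j = 1..p.
Substitute the sample gammas (Toeplitz matrix and right-hand side of size 2):
  Gamma_p = [[1.9674, 1.1702], [1.1702, 1.9674]]
  r_p     = [1.1702, 1.2834]
Written out:
  1.9674 phi_1 + 1.1702 phi_2 = 1.1702
  1.1702 phi_1 + 1.9674 phi_2 = 1.2834
Solve by Cramer's rule:
  det = gamma(0)^2 - gamma(1)^2 = (1.9674)^2 - (1.1702)^2 = 3.87066276 - 1.36936804 = 2.50129472
  phi_hat_1 = [gamma(1) gamma(0) - gamma(1) gamma(2)] / det = [(1.1702)(1.9674) - (1.1702)(1.2834)] / 2.50129472 = 0.8004168 / 2.50129472 = 0.32
  phi_hat_2 = [gamma(0) gamma(2) - gamma(1)^2] / det = [(1.9674)(1.2834) - (1.1702)^2] / 2.50129472 = 1.15559312 / 2.50129472 = 0.462
So phi_hat = [0.3200, 0.4620].
Therefore phi_hat_1 = 0.3200.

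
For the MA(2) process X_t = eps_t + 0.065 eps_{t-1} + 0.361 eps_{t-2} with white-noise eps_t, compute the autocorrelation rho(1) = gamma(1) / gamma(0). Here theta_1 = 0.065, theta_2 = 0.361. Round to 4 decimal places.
\rho(1) = 0.0780

For an MA(q) process with theta_0 = 1, the autocovariance is
  gamma(k) = sigma^2 * sum_{i=0..q-k} theta_i * theta_{i+k},
and rho(k) = gamma(k) / gamma(0). Sigma^2 cancels.
  numerator   = (1)*(0.065) + (0.065)*(0.361) = 0.088465.
  denominator = (1)^2 + (0.065)^2 + (0.361)^2 = 1.134546.
  rho(1) = 0.088465 / 1.134546 = 0.0780.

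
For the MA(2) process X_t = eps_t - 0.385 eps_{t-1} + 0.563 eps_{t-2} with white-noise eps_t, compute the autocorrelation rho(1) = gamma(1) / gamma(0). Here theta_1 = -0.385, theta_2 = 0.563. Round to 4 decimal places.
\rho(1) = -0.4107

For an MA(q) process with theta_0 = 1, the autocovariance is
  gamma(k) = sigma^2 * sum_{i=0..q-k} theta_i * theta_{i+k},
and rho(k) = gamma(k) / gamma(0). Sigma^2 cancels.
  numerator   = (1)*(-0.385) + (-0.385)*(0.563) = -0.601755.
  denominator = (1)^2 + (-0.385)^2 + (0.563)^2 = 1.465194.
  rho(1) = -0.601755 / 1.465194 = -0.4107.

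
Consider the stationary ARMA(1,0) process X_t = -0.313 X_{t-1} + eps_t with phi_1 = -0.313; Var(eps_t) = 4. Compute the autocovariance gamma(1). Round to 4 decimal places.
\gamma(1) = -1.3880

Multiply the model equation by X_{t-k} and take expectations. With theta_0 = psi_0 = 1 and psi_j the MA(infinity) weights, this gives
  gamma(k) - sum_i phi_i gamma(k-i) = c_k,
  c_k = sigma^2 * sum_{j=k..q} theta_j psi_{j-k}   (c_k = 0 for k > q),
using gamma(-m) = gamma(m).
Pure AR (q = 0): c_0 = sigma^2 = 4, c_k = 0 for k >= 1.
Equations for k = 0 and k = 1 (AR order 1):
  gamma(0) = phi_1 gamma(1) + c_0
  gamma(1) = phi_1 gamma(0) + c_1
Substituting the second into the first: gamma(0) (1 - phi_1^2) = c_0 + phi_1 c_1, so
  gamma(0) = c_0 / (1 - phi_1^2) = 4 / (1 - (-0.313)^2) = 4 / 0.902031 = 4.434437.
  gamma(1) = phi_1 gamma(0) = (-0.313)(4.434437) = -1.387979.
Therefore gamma(1) = -1.3880 (to 4 decimal places).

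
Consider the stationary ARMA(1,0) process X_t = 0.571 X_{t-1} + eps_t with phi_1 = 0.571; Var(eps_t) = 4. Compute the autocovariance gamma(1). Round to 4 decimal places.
\gamma(1) = 3.3889

Multiply the model equation by X_{t-k} and take expectations. With theta_0 = psi_0 = 1 and psi_j the MA(infinity) weights, this gives
  gamma(k) - sum_i phi_i gamma(k-i) = c_k,
  c_k = sigma^2 * sum_{j=k..q} theta_j psi_{j-k}   (c_k = 0 for k > q),
using gamma(-m) = gamma(m).
Pure AR (q = 0): c_0 = sigma^2 = 4, c_k = 0 for k >= 1.
Equations for k = 0 and k = 1 (AR order 1):
  gamma(0) = phi_1 gamma(1) + c_0
  gamma(1) = phi_1 gamma(0) + c_1
Substituting the second into the first: gamma(0) (1 - phi_1^2) = c_0 + phi_1 c_1, so
  gamma(0) = c_0 / (1 - phi_1^2) = 4 / (1 - (0.571)^2) = 4 / 0.673959 = 5.935079.
  gamma(1) = phi_1 gamma(0) = (0.571)(5.935079) = 3.38893.
Therefore gamma(1) = 3.3889 (to 4 decimal places).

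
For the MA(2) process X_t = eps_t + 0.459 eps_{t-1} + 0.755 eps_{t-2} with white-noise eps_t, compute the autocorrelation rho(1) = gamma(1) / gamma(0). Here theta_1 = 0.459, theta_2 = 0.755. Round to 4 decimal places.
\rho(1) = 0.4524

For an MA(q) process with theta_0 = 1, the autocovariance is
  gamma(k) = sigma^2 * sum_{i=0..q-k} theta_i * theta_{i+k},
and rho(k) = gamma(k) / gamma(0). Sigma^2 cancels.
  numerator   = (1)*(0.459) + (0.459)*(0.755) = 0.805545.
  denominator = (1)^2 + (0.459)^2 + (0.755)^2 = 1.780706.
  rho(1) = 0.805545 / 1.780706 = 0.4524.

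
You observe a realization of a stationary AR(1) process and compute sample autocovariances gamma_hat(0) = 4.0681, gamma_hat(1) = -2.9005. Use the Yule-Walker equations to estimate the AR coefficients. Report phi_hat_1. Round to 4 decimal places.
\hat\phi_{1} = -0.7130

The Yule-Walker equations for an AR(p) process read, in matrix form,
  Gamma_p phi = r_p,   with   (Gamma_p)_{ij} = gamma(|i - j|),
                       (r_p)_i = gamma(i),   i,j = 1..p.
Substitute the sample gammas (Toeplitz matrix and right-hand side of size 1):
  Gamma_p = [[4.0681]]
  r_p     = [-2.9005]
With p = 1 this is the single equation gamma(0) phi_1 = gamma(1):
  phi_hat_1 = gamma(1) / gamma(0) = -2.9005 / 4.0681 = -0.7130.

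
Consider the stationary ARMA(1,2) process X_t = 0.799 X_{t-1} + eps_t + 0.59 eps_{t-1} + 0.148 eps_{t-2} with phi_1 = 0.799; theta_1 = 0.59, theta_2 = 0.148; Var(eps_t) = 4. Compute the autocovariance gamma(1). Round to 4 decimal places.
\gamma(1) = 26.5277

Multiply the model equation by X_{t-k} and take expectations. With theta_0 = psi_0 = 1 and psi_j the MA(infinity) weights, this gives
  gamma(k) - sum_i phi_i gamma(k-i) = c_k,
  c_k = sigma^2 * sum_{j=k..q} theta_j psi_{j-k}   (c_k = 0 for k > q),
using gamma(-m) = gamma(m).
psi-weights needed (psi_j = theta_j + sum_i phi_i psi_{j-i}):
  psi_1 = theta_1 + phi_1 = 0.59 + (0.799) = 1.389
  psi_2 = theta_2 + phi_1 psi_1 = 0.148 + (0.799)(1.389) = 1.257811
Right-hand sides:
  c_0 = sigma^2 (1 + theta_1 psi_1 + theta_2 psi_2) = 4 * (1 + (0.59)(1.389) + (0.148)(1.257811)) = 4 * 2.005666 = 8.022664
  c_1 = sigma^2 (theta_1 + theta_2 psi_1) = 4 * (0.59 + (0.148)(1.389)) = 3.182288
  c_2 = sigma^2 theta_2 = 4 * (0.148) = 0.592
Equations for k = 0 and k = 1 (AR order 1):
  gamma(0) = phi_1 gamma(1) + c_0
  gamma(1) = phi_1 gamma(0) + c_1
Substituting the second into the first: gamma(0) (1 - phi_1^2) = c_0 + phi_1 c_1, so
  gamma(0) = (c_0 + phi_1 c_1) / (1 - phi_1^2) = (8.022664 + (0.799)(3.182288)) / (1 - (0.799)^2) = 10.565312 / 0.361599 = 29.218312.
  gamma(1) = phi_1 gamma(0) + c_1 = (0.799)(29.218312) + (3.182288) = 26.527719.
Therefore gamma(1) = 26.5277 (to 4 decimal places).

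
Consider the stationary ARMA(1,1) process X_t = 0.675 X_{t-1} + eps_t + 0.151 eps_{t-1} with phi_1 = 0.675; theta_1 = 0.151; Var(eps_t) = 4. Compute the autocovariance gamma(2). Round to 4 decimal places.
\gamma(2) = 4.5144

Multiply the model equation by X_{t-k} and take expectations. With theta_0 = psi_0 = 1 and psi_j the MA(infinity) weights, this gives
  gamma(k) - sum_i phi_i gamma(k-i) = c_k,
  c_k = sigma^2 * sum_{j=k..q} theta_j psi_{j-k}   (c_k = 0 for k > q),
using gamma(-m) = gamma(m).
psi-weights needed (psi_j = theta_j + sum_i phi_i psi_{j-i}):
  psi_1 = theta_1 + phi_1 = 0.151 + (0.675) = 0.826
Right-hand sides:
  c_0 = sigma^2 (1 + theta_1 psi_1) = 4 * (1 + (0.151)(0.826)) = 4 * 1.124726 = 4.498904
  c_1 = sigma^2 theta_1 = 4 * (0.151) = 0.604
  c_2 = 0
Equations for k = 0 and k = 1 (AR order 1):
  gamma(0) = phi_1 gamma(1) + c_0
  gamma(1) = phi_1 gamma(0) + c_1
Substituting the second into the first: gamma(0) (1 - phi_1^2) = c_0 + phi_1 c_1, so
  gamma(0) = (c_0 + phi_1 c_1) / (1 - phi_1^2) = (4.498904 + (0.675)(0.604)) / (1 - (0.675)^2) = 4.906604 / 0.544375 = 9.013279.
  gamma(1) = phi_1 gamma(0) + c_1 = (0.675)(9.013279) + (0.604) = 6.687964.
For k = 2 (> q): gamma(2) = phi_1 gamma(1) = (0.675)(6.687964) = 4.514375.
Therefore gamma(2) = 4.5144 (to 4 decimal places).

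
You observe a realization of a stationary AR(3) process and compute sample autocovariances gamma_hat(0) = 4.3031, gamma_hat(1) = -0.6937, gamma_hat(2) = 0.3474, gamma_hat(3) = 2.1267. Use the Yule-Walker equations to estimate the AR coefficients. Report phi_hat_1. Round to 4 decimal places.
\hat\phi_{1} = -0.1820

The Yule-Walker equations for an AR(p) process read, in matrix form,
  Gamma_p phi = r_p,   with   (Gamma_p)_{ij} = gamma(|i - j|),
                       (r_p)_i = gamma(i),   i,j = 1..p.
Substitute the sample gammas (Toeplitz matrix and right-hand side of size 3):
  Gamma_p = [[4.3031, -0.6937, 0.3474], [-0.6937, 4.3031, -0.6937], [0.3474, -0.6937, 4.3031]]
  r_p     = [-0.6937, 0.3474, 2.1267]
Written out (R1..R3):
  (R1) 4.3031 phi_1 - 0.6937 phi_2 + 0.3474 phi_3 = -0.6937
  (R2) -0.6937 phi_1 + 4.3031 phi_2 - 0.6937 phi_3 = 0.3474
  (R3) 0.3474 phi_1 - 0.6937 phi_2 + 4.3031 phi_3 = 2.1267
Gaussian elimination:
  R2 <- R2 - (-0.6937/4.3031) R1 = R2 - (-0.161209) R1:  4.191269 phi_2 - 0.637696 phi_3 = 0.235569
  R3 <- R3 - (0.3474/4.3031) R1 = R3 - (0.080732) R1:  -0.637696 phi_2 + 4.275054 phi_3 = 2.182704
  R3 <- R3 - (-0.637696/4.191269) R2 = R3 - (-0.152149) R2:  4.178029 phi_3 = 2.218546
Back-substitution:
  phi_hat_3 = 2.218546 / 4.178029 = 0.531003
  phi_hat_2 = (0.235569 - (-0.637696)(0.531003)) / 4.191269 = 0.136996
  phi_hat_1 = (-0.6937 - (-0.6937)(0.136996) - (0.3474)(0.531003)) / 4.3031 = -0.181994
So phi_hat = [-0.1820, 0.1370, 0.5310].
Therefore phi_hat_1 = -0.1820.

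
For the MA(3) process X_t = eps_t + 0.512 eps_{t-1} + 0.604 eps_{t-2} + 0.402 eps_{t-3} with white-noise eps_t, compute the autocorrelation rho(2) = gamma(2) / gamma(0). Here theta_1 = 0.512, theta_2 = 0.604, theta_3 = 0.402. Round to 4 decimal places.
\rho(2) = 0.4528

For an MA(q) process with theta_0 = 1, the autocovariance is
  gamma(k) = sigma^2 * sum_{i=0..q-k} theta_i * theta_{i+k},
and rho(k) = gamma(k) / gamma(0). Sigma^2 cancels.
  numerator   = (1)*(0.604) + (0.512)*(0.402) = 0.809824.
  denominator = (1)^2 + (0.512)^2 + (0.604)^2 + (0.402)^2 = 1.788564.
  rho(2) = 0.809824 / 1.788564 = 0.4528.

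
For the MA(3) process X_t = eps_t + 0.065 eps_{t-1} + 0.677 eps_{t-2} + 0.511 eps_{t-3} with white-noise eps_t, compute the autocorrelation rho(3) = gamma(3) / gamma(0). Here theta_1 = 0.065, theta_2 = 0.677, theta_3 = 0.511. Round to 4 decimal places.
\rho(3) = 0.2965

For an MA(q) process with theta_0 = 1, the autocovariance is
  gamma(k) = sigma^2 * sum_{i=0..q-k} theta_i * theta_{i+k},
and rho(k) = gamma(k) / gamma(0). Sigma^2 cancels.
  numerator   = (1)*(0.511) = 0.511.
  denominator = (1)^2 + (0.065)^2 + (0.677)^2 + (0.511)^2 = 1.723675.
  rho(3) = 0.511 / 1.723675 = 0.2965.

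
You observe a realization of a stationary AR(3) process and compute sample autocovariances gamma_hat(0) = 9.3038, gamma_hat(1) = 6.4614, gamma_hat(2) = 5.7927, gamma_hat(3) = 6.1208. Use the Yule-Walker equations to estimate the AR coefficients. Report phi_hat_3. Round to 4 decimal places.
\hat\phi_{3} = 0.3220

The Yule-Walker equations for an AR(p) process read, in matrix form,
  Gamma_p phi = r_p,   with   (Gamma_p)_{ij} = gamma(|i - j|),
                       (r_p)_i = gamma(i),   i,j = 1..p.
Substitute the sample gammas (Toeplitz matrix and right-hand side of size 3):
  Gamma_p = [[9.3038, 6.4614, 5.7927], [6.4614, 9.3038, 6.4614], [5.7927, 6.4614, 9.3038]]
  r_p     = [6.4614, 5.7927, 6.1208]
Written out (R1..R3):
  (R1) 9.3038 phi_1 + 6.4614 phi_2 + 5.7927 phi_3 = 6.4614
  (R2) 6.4614 phi_1 + 9.3038 phi_2 + 6.4614 phi_3 = 5.7927
  (R3) 5.7927 phi_1 + 6.4614 phi_2 + 9.3038 phi_3 = 6.1208
Gaussian elimination:
  R2 <- R2 - (6.4614/9.3038) R1 = R2 - (0.69449) R1:  4.81642 phi_2 + 2.438425 phi_3 = 1.30532
  R3 <- R3 - (5.7927/9.3038) R1 = R3 - (0.622617) R1:  2.438425 phi_2 + 5.697169 phi_3 = 2.097825
  R3 <- R3 - (2.438425/4.81642) R2 = R3 - (0.506273) R2:  4.462659 phi_3 = 1.436977
Back-substitution:
  phi_hat_3 = 1.436977 / 4.462659 = 0.322
  phi_hat_2 = (1.30532 - (2.438425)(0.322)) / 4.81642 = 0.107994
  phi_hat_1 = (6.4614 - (6.4614)(0.107994) - (5.7927)(0.322)) / 9.3038 = 0.419007
So phi_hat = [0.4190, 0.1080, 0.3220].
Therefore phi_hat_3 = 0.3220.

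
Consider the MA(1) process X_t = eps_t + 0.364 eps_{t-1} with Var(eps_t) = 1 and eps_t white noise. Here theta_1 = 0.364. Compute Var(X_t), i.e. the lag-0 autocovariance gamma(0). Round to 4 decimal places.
\gamma(0) = 1.1325

For an MA(q) process X_t = eps_t + sum_i theta_i eps_{t-i} with
Var(eps_t) = sigma^2, the variance is
  gamma(0) = sigma^2 * (1 + sum_i theta_i^2).
  sum_i theta_i^2 = (0.364)^2 = 0.132496.
  gamma(0) = 1 * (1 + 0.132496) = 1 * 1.132496 = 1.132496, which rounds to 1.1325.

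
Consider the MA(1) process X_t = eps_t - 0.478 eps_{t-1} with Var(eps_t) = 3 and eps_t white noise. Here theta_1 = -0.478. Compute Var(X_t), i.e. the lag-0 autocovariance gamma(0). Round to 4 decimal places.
\gamma(0) = 3.6855

For an MA(q) process X_t = eps_t + sum_i theta_i eps_{t-i} with
Var(eps_t) = sigma^2, the variance is
  gamma(0) = sigma^2 * (1 + sum_i theta_i^2).
  sum_i theta_i^2 = (-0.478)^2 = 0.228484.
  gamma(0) = 3 * (1 + 0.228484) = 3 * 1.228484 = 3.685452, which rounds to 3.6855.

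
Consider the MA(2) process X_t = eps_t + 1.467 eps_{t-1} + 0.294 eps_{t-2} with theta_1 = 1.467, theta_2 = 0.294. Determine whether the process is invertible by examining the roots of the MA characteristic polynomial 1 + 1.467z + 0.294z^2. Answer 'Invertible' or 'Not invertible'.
\text{Not invertible}

The MA(q) characteristic polynomial is P(z) = 1 + 1.467z + 0.294z^2.
Invertibility requires all roots to lie outside the unit circle, i.e. |z| > 1 for every root.
Set 1 + (1.467) z + (0.294) z^2 = 0, i.e. a z^2 + b z + c = 0 with a = 0.294, b = 1.467, c = 1.
Discriminant D = b^2 - 4ac = (1.467)^2 - 4*(0.294)*1 = 2.152089 - (1.176) = 0.976089.
D >= 0, so the roots are real: z = (-b +/- sqrt(D)) / (2a) = (-1.467 +/- 0.987972) / (0.588).
  z_1 = (-1.467 + 0.987972) / (0.588) = -0.8147,   |z_1| = 0.8147.
  z_2 = (-1.467 - 0.987972) / (0.588) = -4.1751,   |z_2| = 4.1751.
Moduli of all roots: 0.8147, 4.1751.
All moduli strictly greater than 1? No.
Verdict: Not invertible.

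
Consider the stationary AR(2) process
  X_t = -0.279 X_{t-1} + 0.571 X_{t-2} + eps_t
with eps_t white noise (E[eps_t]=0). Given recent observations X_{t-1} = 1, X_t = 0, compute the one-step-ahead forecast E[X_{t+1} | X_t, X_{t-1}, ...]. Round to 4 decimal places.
E[X_{t+1} \mid \mathcal F_t] = 0.5710

For an AR(p) model X_t = c + sum_i phi_i X_{t-i} + eps_t, the
one-step-ahead conditional mean is
  E[X_{t+1} | X_t, ...] = c + sum_i phi_i X_{t+1-i}.
Substitute known values:
  E[X_{t+1} | ...] = (-0.279) * (0) + (0.571) * (1)
                   = 0.5710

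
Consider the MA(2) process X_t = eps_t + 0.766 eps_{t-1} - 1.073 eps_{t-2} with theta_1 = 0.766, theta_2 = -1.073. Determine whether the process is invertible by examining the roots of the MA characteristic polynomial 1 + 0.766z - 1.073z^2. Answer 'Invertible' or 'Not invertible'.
\text{Not invertible}

The MA(q) characteristic polynomial is P(z) = 1 + 0.766z - 1.073z^2.
Invertibility requires all roots to lie outside the unit circle, i.e. |z| > 1 for every root.
Set 1 + (0.766) z + (-1.073) z^2 = 0, i.e. a z^2 + b z + c = 0 with a = -1.073, b = 0.766, c = 1.
Discriminant D = b^2 - 4ac = (0.766)^2 - 4*(-1.073)*1 = 0.586756 - (-4.292) = 4.878756.
D >= 0, so the roots are real: z = (-b +/- sqrt(D)) / (2a) = (-0.766 +/- 2.208791) / (-2.146).
  z_1 = (-0.766 + 2.208791) / (-2.146) = -0.6723,   |z_1| = 0.6723.
  z_2 = (-0.766 - 2.208791) / (-2.146) = 1.3862,   |z_2| = 1.3862.
Moduli of all roots: 0.6723, 1.3862.
All moduli strictly greater than 1? No.
Verdict: Not invertible.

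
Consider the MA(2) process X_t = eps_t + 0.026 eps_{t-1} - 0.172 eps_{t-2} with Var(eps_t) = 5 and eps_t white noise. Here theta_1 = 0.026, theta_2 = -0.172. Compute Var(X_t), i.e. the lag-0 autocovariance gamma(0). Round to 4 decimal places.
\gamma(0) = 5.1513

For an MA(q) process X_t = eps_t + sum_i theta_i eps_{t-i} with
Var(eps_t) = sigma^2, the variance is
  gamma(0) = sigma^2 * (1 + sum_i theta_i^2).
  sum_i theta_i^2 = (0.026)^2 + (-0.172)^2 = 0.000676 + 0.029584 = 0.03026.
  gamma(0) = 5 * (1 + 0.03026) = 5 * 1.03026 = 5.1513.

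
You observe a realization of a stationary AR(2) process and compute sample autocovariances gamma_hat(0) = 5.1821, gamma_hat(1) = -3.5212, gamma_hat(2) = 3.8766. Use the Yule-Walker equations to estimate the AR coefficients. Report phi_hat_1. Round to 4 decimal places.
\hat\phi_{1} = -0.3180

The Yule-Walker equations for an AR(p) process read, in matrix form,
  Gamma_p phi = r_p,   with   (Gamma_p)_{ij} = gamma(|i - j|),
                       (r_p)_i = gamma(i),   i,j = 1..p.
Substitute the sample gammas (Toeplitz matrix and right-hand side of size 2):
  Gamma_p = [[5.1821, -3.5212], [-3.5212, 5.1821]]
  r_p     = [-3.5212, 3.8766]
Written out:
  5.1821 phi_1 - 3.5212 phi_2 = -3.5212
  -3.5212 phi_1 + 5.1821 phi_2 = 3.8766
Solve by Cramer's rule:
  det = gamma(0)^2 - gamma(1)^2 = (5.1821)^2 - (-3.5212)^2 = 26.85416041 - 12.39884944 = 14.45531097
  phi_hat_1 = [gamma(1) gamma(0) - gamma(1) gamma(2)] / det = [(-3.5212)(5.1821) - (-3.5212)(3.8766)] / 14.45531097 = -4.5969266 / 14.45531097 = -0.318
  phi_hat_2 = [gamma(0) gamma(2) - gamma(1)^2] / det = [(5.1821)(3.8766) - (-3.5212)^2] / 14.45531097 = 7.69007942 / 14.45531097 = 0.532
So phi_hat = [-0.3180, 0.5320].
Therefore phi_hat_1 = -0.3180.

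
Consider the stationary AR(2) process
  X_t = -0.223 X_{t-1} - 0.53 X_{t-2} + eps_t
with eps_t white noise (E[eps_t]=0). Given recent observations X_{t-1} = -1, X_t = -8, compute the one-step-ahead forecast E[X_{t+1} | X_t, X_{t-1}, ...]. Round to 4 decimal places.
E[X_{t+1} \mid \mathcal F_t] = 2.3140

For an AR(p) model X_t = c + sum_i phi_i X_{t-i} + eps_t, the
one-step-ahead conditional mean is
  E[X_{t+1} | X_t, ...] = c + sum_i phi_i X_{t+1-i}.
Substitute known values:
  E[X_{t+1} | ...] = (-0.223) * (-8) + (-0.53) * (-1)
                   = 2.3140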